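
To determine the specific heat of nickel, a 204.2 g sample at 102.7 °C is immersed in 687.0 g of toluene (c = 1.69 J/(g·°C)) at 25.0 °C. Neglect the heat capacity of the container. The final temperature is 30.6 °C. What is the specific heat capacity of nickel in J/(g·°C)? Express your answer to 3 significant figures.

c = 0.442 J/(g·°C)

q_gained = (687.0 × 1.69) × (30.6 − 25.0) = 6502 J
q_lost = 204.2 × c × (102.7 − 30.6) = 14722.82 c
Set equal: c = 6502 / 14722.82 = 0.442 J/(g·°C)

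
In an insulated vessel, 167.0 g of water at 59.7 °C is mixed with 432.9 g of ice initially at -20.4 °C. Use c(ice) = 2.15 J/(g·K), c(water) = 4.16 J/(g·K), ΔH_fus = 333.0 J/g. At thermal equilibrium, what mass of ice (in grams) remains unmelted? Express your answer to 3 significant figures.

m_ice remaining = 365 g

Heat to warm all ice to 0 °C: 432.9×2.15×20.4 = 18987 J
Heat released by water cooling to 0 °C: 167.0×4.16×59.7 = 41475 J
41475 J < 18987 + 432.9×333.0 = 163142.7 J, so not all ice melts; final T = 0 °C.
Heat left for melting: 41475 − 18987 = 22488 J
Mass melted = 22488 / 333.0 = 67.53 g
Ice remaining = 432.9 − 67.53 = 365.37 g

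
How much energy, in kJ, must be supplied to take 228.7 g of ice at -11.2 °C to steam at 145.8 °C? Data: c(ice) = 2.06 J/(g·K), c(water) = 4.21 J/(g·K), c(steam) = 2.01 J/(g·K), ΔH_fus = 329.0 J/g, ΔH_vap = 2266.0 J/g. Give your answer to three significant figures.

q1 (heat ice -11.2→0.0 °C): 228.7 × 2.06 × 11.2 = 5277 J
q2 (melt at 0 °C): 228.7 × 329.0 = 75242 J
q3 (heat water 0.0→100.0 °C): 228.7 × 4.21 × 100.0 = 96283 J
q4 (vaporize at 100 °C): 228.7 × 2266.0 = 518234 J
q5 (heat steam 100.0→145.8 °C): 228.7 × 2.01 × 45.8 = 21054 J
Total: 5277 + 75242 + 96283 + 518234 + 21054 = 716090 J = 716 kJ

q = 716 kJ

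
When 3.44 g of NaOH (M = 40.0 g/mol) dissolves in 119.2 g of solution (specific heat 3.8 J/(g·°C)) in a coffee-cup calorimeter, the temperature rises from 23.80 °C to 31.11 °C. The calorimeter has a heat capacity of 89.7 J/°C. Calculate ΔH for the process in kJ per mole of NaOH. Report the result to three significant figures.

|ΔT| = |31.11 − 23.80| = 7.31 °C
|q_surr| = (119.2 × 3.8 + 89.7) × 7.31 = 542.66 × 7.31 = 3967 J
n(NaOH) = 3.44 / 40.0 = 0.08600 mol
Temperature rose, so q_rxn = −|q_surr| = -3.967 kJ
ΔH = q_rxn / n = -46.13 kJ/mol

ΔH = -46.1 kJ/mol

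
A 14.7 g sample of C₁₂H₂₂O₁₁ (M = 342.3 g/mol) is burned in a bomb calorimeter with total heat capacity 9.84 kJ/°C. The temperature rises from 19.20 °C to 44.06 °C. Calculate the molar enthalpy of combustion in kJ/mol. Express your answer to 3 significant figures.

ΔT = 44.06 − 19.20 = 24.86 °C
q_cal = C_cal × ΔT = 9.84 × 24.86 = 244.6224 kJ
n = 14.7 / 342.3 = 0.04294 mol
q_rxn = −q_cal = -244.6224 kJ
ΔH = -244.6224 / 0.04294 = -5697 kJ/mol

ΔH = -5700 kJ/mol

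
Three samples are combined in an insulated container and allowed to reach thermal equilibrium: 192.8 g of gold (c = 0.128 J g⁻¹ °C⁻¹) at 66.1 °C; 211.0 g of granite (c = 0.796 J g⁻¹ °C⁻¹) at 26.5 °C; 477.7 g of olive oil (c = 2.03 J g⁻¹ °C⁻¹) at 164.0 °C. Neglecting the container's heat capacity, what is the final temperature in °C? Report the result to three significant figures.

T_f = 142 °C

Σ mᵢcᵢ(T − Tᵢ) = 0  ⇒  T = Σ mᵢcᵢTᵢ / Σ mᵢcᵢ
Σ mᵢcᵢ = 192.8×0.128 + 211.0×0.796 + 477.7×2.03 = 1162.3654
Σ mᵢcᵢTᵢ = 24.6784×66.1 + 167.956×26.5 + 969.731×164.0 = 165120
T = 165120 / 1162.3654 = 142.1 °C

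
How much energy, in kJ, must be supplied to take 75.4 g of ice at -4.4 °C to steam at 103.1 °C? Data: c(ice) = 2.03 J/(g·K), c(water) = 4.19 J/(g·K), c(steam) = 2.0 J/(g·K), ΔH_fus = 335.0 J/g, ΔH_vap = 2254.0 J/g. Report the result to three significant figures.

q = 228 kJ

q1 (heat ice -4.4→0.0 °C): 75.4 × 2.03 × 4.4 = 673 J
q2 (melt at 0 °C): 75.4 × 335.0 = 25259 J
q3 (heat water 0.0→100.0 °C): 75.4 × 4.19 × 100.0 = 31593 J
q4 (vaporize at 100 °C): 75.4 × 2254.0 = 169952 J
q5 (heat steam 100.0→103.1 °C): 75.4 × 2.0 × 3.1 = 467 J
Total: 673 + 25259 + 31593 + 169952 + 467 = 227944 J = 228 kJ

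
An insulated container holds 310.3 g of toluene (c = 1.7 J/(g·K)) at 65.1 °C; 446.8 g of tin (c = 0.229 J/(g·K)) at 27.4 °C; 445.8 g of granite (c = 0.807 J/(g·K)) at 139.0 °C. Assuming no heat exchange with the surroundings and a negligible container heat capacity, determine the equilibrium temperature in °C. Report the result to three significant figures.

Σ mᵢcᵢ(T − Tᵢ) = 0  ⇒  T = Σ mᵢcᵢTᵢ / Σ mᵢcᵢ
Σ mᵢcᵢ = 310.3×1.7 + 446.8×0.229 + 445.8×0.807 = 989.5878
Σ mᵢcᵢTᵢ = 527.51×65.1 + 102.3172×27.4 + 359.7606×139.0 = 87151
T = 87151 / 989.5878 = 88.07 °C

T_f = 88.1 °C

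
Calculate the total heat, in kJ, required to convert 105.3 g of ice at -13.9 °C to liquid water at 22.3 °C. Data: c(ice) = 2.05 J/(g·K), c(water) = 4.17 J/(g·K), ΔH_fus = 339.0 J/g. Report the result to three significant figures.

q1 (heat ice -13.9→0.0 °C): 105.3 × 2.05 × 13.9 = 3001 J
q2 (melt at 0 °C): 105.3 × 339.0 = 35697 J
q3 (heat water 0.0→22.3 °C): 105.3 × 4.17 × 22.3 = 9792 J
Total: 3001 + 35697 + 9792 = 48490 J = 48.5 kJ

q = 48.5 kJ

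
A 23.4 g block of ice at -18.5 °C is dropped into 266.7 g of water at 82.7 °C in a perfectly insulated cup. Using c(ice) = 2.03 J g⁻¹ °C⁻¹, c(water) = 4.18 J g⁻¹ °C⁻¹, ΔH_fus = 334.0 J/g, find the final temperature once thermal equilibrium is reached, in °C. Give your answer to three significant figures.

T_f = 68.9 °C

Heat to bring ice to 0 °C and melt it: q₁ = 23.4×2.03×18.5 + 23.4×334.0 = 8694.4 J
Heat the water can supply cooling to 0 °C: 266.7×4.18×82.7 = 92194.5 J > q₁, so all ice melts.
Energy balance: 266.7×4.18×(82.7 − T) = 8694.4 + 23.4×4.18×(T − 0)
1114.806(82.7 − T) = 8694.4 + 97.812 T
92194.5 − 8694.4 = 1212.618 T
T = 83500.1 / 1212.618 = 68.86 °C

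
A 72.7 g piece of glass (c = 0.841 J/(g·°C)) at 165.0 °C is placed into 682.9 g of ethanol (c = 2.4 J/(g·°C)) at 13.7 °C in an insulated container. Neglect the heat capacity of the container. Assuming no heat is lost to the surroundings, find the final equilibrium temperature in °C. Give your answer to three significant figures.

T_f = 19.1 °C

Heat lost by glass = heat gained by ethanol.
(72.7)(0.841)(165.0 − T) = (682.9)(2.4)(T − 13.7)
61.1407 (165.0 − T) = 1638.96 (T − 13.7)
10088 − 61.1407 T = 1638.96 T − 22454
32542 = 1700.1007 T
T = 19.14 °C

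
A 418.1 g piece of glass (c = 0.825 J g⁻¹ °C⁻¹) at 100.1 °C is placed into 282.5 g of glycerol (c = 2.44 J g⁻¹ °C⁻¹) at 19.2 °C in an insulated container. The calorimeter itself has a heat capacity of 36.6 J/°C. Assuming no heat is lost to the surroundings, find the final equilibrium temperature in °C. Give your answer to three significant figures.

Heat lost by glass = heat gained by glycerol + calorimeter.
(418.1)(0.825)(100.1 − T) = [(282.5)(2.44) + 36.6](T − 19.2)
344.9325 (100.1 − T) = 725.9 (T − 19.2)
34528 − 344.9325 T = 725.9 T − 13937
48465 = 1070.8325 T
T = 45.26 °C

T_f = 45.3 °C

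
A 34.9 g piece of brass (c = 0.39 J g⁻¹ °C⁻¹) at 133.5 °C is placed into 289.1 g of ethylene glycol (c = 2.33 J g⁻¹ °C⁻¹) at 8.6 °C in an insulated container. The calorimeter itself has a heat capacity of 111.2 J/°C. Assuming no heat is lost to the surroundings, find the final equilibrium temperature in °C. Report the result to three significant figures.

Heat lost by brass = heat gained by ethylene glycol + calorimeter.
(34.9)(0.39)(133.5 − T) = [(289.1)(2.33) + 111.2](T − 8.6)
13.611 (133.5 − T) = 784.803 (T − 8.6)
1817.1 − 13.611 T = 784.803 T − 6749.3
8566.4 = 798.414 T
T = 10.73 °C

T_f = 10.7 °C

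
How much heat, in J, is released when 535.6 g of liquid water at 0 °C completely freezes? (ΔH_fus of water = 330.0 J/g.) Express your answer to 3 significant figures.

q = 177000 J

q = m × ΔH_fus = 535.6 × 330.0 = 176700 J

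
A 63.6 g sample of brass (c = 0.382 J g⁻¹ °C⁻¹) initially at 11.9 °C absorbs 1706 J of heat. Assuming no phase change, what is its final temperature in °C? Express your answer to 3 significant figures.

ΔT = q / (m c) = 1706 / (63.6 × 0.382) = 70.22 °C
T_f = 11.9 + 70.22 = 82.12 °C

T_f = 82.1 °C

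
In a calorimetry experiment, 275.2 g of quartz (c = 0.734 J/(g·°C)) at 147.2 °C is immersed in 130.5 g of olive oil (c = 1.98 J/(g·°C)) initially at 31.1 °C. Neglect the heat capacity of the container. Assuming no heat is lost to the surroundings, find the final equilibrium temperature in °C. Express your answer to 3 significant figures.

Heat lost by quartz = heat gained by olive oil.
(275.2)(0.734)(147.2 − T) = (130.5)(1.98)(T − 31.1)
201.9968 (147.2 − T) = 258.39 (T − 31.1)
29734 − 201.9968 T = 258.39 T − 8035.9
37769.9 = 460.3868 T
T = 82.04 °C

T_f = 82.0 °C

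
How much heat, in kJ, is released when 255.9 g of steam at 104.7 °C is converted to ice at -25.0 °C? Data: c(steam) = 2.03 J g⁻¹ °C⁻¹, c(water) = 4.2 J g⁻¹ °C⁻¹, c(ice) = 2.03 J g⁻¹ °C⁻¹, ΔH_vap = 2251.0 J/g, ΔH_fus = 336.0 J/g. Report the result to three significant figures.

q1 (cool steam 104.7→100 °C): 255.9 × 2.03 × 4.7 = 2442 J
q2 (condense at 100 °C): 255.9 × 2251.0 = 576031 J
q3 (cool water 100→0 °C): 255.9 × 4.2 × 100.0 = 107478 J
q4 (freeze at 0 °C): 255.9 × 336.0 = 85982 J
q5 (cool ice 0→-25.0 °C): 255.9 × 2.03 × 25.0 = 12987 J
Total: 2442 + 576031 + 107478 + 85982 + 12987 = 784920 J = 785 kJ

q = 785 kJ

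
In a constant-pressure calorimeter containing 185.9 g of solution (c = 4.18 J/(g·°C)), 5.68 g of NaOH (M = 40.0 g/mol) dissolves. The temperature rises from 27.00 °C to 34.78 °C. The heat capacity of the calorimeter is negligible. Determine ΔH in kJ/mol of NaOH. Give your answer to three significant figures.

ΔH = -42.6 kJ/mol

|ΔT| = |34.78 − 27.00| = 7.78 °C
|q_surr| = (185.9 × 4.18) × 7.78 = 777.062 × 7.78 = 6046 J
n(NaOH) = 5.68 / 40.0 = 0.1420 mol
Temperature rose, so q_rxn = −|q_surr| = -6.046 kJ
ΔH = q_rxn / n = -42.58 kJ/mol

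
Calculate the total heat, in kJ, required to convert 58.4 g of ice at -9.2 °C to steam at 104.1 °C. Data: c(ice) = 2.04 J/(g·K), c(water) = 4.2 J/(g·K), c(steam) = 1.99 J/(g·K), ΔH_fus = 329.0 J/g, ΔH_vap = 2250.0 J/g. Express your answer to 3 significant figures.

q1 (heat ice -9.2→0.0 °C): 58.4 × 2.04 × 9.2 = 1096 J
q2 (melt at 0 °C): 58.4 × 329.0 = 19214 J
q3 (heat water 0.0→100.0 °C): 58.4 × 4.2 × 100.0 = 24528 J
q4 (vaporize at 100 °C): 58.4 × 2250.0 = 131400 J
q5 (heat steam 100.0→104.1 °C): 58.4 × 1.99 × 4.1 = 476 J
Total: 1096 + 19214 + 24528 + 131400 + 476 = 176714 J = 177 kJ

q = 177 kJ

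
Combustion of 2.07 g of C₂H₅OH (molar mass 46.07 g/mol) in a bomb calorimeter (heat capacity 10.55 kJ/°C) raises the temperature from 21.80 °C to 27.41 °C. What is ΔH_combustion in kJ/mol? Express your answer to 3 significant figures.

ΔH = -1320 kJ/mol

ΔT = 27.41 − 21.80 = 5.61 °C
q_cal = C_cal × ΔT = 10.55 × 5.61 = 59.1855 kJ
n = 2.07 / 46.07 = 0.04493 mol
q_rxn = −q_cal = -59.1855 kJ
ΔH = -59.1855 / 0.04493 = -1317 kJ/mol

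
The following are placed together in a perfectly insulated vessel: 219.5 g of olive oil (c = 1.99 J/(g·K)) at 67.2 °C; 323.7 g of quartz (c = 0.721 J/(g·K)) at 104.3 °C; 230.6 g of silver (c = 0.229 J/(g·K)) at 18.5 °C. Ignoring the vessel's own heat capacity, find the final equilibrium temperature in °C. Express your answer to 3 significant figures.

T_f = 75.6 °C

Σ mᵢcᵢ(T − Tᵢ) = 0  ⇒  T = Σ mᵢcᵢTᵢ / Σ mᵢcᵢ
Σ mᵢcᵢ = 219.5×1.99 + 323.7×0.721 + 230.6×0.229 = 723.0001
Σ mᵢcᵢTᵢ = 436.805×67.2 + 233.3877×104.3 + 52.8074×18.5 = 54673
T = 54673 / 723.0001 = 75.62 °C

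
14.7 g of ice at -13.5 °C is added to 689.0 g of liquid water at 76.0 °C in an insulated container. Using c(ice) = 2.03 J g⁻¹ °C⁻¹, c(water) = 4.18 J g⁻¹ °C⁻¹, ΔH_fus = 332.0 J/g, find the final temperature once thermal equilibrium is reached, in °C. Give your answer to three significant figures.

Heat to bring ice to 0 °C and melt it: q₁ = 14.7×2.03×13.5 + 14.7×332.0 = 5283.3 J
Heat the water can supply cooling to 0 °C: 689.0×4.18×76.0 = 218882 J > q₁, so all ice melts.
Energy balance: 689.0×4.18×(76.0 − T) = 5283.3 + 14.7×4.18×(T − 0)
2880.02(76.0 − T) = 5283.3 + 61.446 T
218882 − 5283.3 = 2941.466 T
T = 213598.7 / 2941.466 = 72.62 °C

T_f = 72.6 °C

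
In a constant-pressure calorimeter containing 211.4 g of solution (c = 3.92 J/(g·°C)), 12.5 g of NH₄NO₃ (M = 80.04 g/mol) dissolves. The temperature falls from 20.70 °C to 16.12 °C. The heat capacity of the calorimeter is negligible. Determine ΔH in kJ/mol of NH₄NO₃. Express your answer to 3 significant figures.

ΔH = 24.3 kJ/mol

|ΔT| = |16.12 − 20.70| = 4.58 °C
|q_surr| = (211.4 × 3.92) × 4.58 = 828.688 × 4.58 = 3795 J
n(NH₄NO₃) = 12.5 / 80.04 = 0.1562 mol
Temperature fell, so q_rxn = +|q_surr| = 3.795 kJ
ΔH = q_rxn / n = 24.30 kJ/mol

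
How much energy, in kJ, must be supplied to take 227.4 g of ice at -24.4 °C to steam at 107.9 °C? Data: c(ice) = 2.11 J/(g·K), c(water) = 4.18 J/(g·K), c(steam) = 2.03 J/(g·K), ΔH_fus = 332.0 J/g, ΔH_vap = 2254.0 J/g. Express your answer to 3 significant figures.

q = 698 kJ

q1 (heat ice -24.4→0.0 °C): 227.4 × 2.11 × 24.4 = 11707 J
q2 (melt at 0 °C): 227.4 × 332.0 = 75497 J
q3 (heat water 0.0→100.0 °C): 227.4 × 4.18 × 100.0 = 95053 J
q4 (vaporize at 100 °C): 227.4 × 2254.0 = 512560 J
q5 (heat steam 100.0→107.9 °C): 227.4 × 2.03 × 7.9 = 3647 J
Total: 11707 + 75497 + 95053 + 512560 + 3647 = 698464 J = 698 kJ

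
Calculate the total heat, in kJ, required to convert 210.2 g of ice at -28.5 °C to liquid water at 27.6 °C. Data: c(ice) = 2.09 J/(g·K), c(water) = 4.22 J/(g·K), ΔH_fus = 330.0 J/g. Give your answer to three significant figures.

q = 106 kJ

q1 (heat ice -28.5→0.0 °C): 210.2 × 2.09 × 28.5 = 12521 J
q2 (melt at 0 °C): 210.2 × 330.0 = 69366 J
q3 (heat water 0.0→27.6 °C): 210.2 × 4.22 × 27.6 = 24482 J
Total: 12521 + 69366 + 24482 = 106369 J = 106 kJ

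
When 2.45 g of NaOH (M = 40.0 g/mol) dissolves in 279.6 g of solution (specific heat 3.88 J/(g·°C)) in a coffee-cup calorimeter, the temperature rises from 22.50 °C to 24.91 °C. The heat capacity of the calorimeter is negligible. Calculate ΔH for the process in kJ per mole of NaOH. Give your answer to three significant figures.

|ΔT| = |24.91 − 22.50| = 2.41 °C
|q_surr| = (279.6 × 3.88) × 2.41 = 1084.848 × 2.41 = 2614 J
n(NaOH) = 2.45 / 40.0 = 0.06125 mol
Temperature rose, so q_rxn = −|q_surr| = -2.614 kJ
ΔH = q_rxn / n = -42.68 kJ/mol

ΔH = -42.7 kJ/mol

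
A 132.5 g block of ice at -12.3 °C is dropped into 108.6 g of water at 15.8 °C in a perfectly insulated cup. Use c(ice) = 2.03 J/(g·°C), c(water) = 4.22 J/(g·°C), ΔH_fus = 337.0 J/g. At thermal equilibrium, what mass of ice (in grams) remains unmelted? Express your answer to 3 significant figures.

Heat to warm all ice to 0 °C: 132.5×2.03×12.3 = 3308.4 J
Heat released by water cooling to 0 °C: 108.6×4.22×15.8 = 7241.0 J
7241.0 J < 3308.4 + 132.5×337.0 = 47960.9 J, so not all ice melts; final T = 0 °C.
Heat left for melting: 7241.0 − 3308.4 = 3932.6 J
Mass melted = 3932.6 / 337.0 = 11.67 g
Ice remaining = 132.5 − 11.67 = 120.83 g

m_ice remaining = 121 g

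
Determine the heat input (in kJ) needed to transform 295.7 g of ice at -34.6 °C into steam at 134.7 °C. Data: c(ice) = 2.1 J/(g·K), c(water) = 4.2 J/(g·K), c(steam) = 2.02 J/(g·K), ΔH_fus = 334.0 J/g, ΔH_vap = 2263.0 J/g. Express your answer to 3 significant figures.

q1 (heat ice -34.6→0.0 °C): 295.7 × 2.1 × 34.6 = 21486 J
q2 (melt at 0 °C): 295.7 × 334.0 = 98764 J
q3 (heat water 0.0→100.0 °C): 295.7 × 4.2 × 100.0 = 124194 J
q4 (vaporize at 100 °C): 295.7 × 2263.0 = 669169 J
q5 (heat steam 100.0→134.7 °C): 295.7 × 2.02 × 34.7 = 20727 J
Total: 21486 + 98764 + 124194 + 669169 + 20727 = 934340 J = 934 kJ

q = 934 kJ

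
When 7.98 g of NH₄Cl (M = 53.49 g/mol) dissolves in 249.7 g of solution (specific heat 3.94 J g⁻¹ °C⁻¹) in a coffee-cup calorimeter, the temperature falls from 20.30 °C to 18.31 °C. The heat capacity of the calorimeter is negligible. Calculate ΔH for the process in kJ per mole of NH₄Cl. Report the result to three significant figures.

ΔH = 13.1 kJ/mol

|ΔT| = |18.31 − 20.30| = 1.99 °C
|q_surr| = (249.7 × 3.94) × 1.99 = 983.818 × 1.99 = 1958 J
n(NH₄Cl) = 7.98 / 53.49 = 0.1492 mol
Temperature fell, so q_rxn = +|q_surr| = 1.958 kJ
ΔH = q_rxn / n = 13.12 kJ/mol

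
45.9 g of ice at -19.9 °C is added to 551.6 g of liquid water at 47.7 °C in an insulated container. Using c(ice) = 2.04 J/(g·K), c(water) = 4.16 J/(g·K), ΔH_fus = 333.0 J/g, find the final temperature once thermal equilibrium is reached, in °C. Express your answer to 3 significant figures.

Heat to bring ice to 0 °C and melt it: q₁ = 45.9×2.04×19.9 + 45.9×333.0 = 17148 J
Heat the water can supply cooling to 0 °C: 551.6×4.16×47.7 = 109455 J > q₁, so all ice melts.
Energy balance: 551.6×4.16×(47.7 − T) = 17148 + 45.9×4.16×(T − 0)
2294.656(47.7 − T) = 17148 + 190.944 T
109455 − 17148 = 2485.600 T
T = 92307 / 2485.600 = 37.14 °C

T_f = 37.1 °C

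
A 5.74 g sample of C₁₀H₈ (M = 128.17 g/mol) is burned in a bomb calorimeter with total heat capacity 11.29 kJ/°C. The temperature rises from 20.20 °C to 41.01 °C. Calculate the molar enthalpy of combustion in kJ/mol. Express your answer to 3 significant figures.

ΔH = -5250 kJ/mol

ΔT = 41.01 − 20.20 = 20.81 °C
q_cal = C_cal × ΔT = 11.29 × 20.81 = 234.9449 kJ
n = 5.74 / 128.17 = 0.04478 mol
q_rxn = −q_cal = -234.9449 kJ
ΔH = -234.9449 / 0.04478 = -5247 kJ/mol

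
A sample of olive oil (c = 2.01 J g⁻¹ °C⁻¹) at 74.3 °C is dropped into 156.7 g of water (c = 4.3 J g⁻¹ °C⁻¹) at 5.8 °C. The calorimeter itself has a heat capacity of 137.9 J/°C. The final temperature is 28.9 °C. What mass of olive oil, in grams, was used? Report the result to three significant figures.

m = 205 g

q_gained = (156.7 × 4.3 + 137.9) × (28.9 − 5.8) = 18750 J
q_lost = m × 2.01 × (74.3 − 28.9) = 91.254 m
m = 18750 / 91.254 = 205 g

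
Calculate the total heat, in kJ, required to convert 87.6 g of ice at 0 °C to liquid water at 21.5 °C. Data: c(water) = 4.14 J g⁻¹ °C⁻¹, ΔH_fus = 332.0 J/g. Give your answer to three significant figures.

q1 (melt at 0 °C): 87.6 × 332.0 = 29083 J
q2 (heat water 0.0→21.5 °C): 87.6 × 4.14 × 21.5 = 7797 J
Total: 29083 + 7797 = 36880 J = 36.9 kJ

q = 36.9 kJ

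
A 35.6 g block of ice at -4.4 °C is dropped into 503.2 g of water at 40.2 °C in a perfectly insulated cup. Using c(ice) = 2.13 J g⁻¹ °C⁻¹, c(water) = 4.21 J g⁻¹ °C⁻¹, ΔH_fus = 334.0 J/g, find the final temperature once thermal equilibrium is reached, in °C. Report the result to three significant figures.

Heat to bring ice to 0 °C and melt it: q₁ = 35.6×2.13×4.4 + 35.6×334.0 = 12224 J
Heat the water can supply cooling to 0 °C: 503.2×4.21×40.2 = 85162.6 J > q₁, so all ice melts.
Energy balance: 503.2×4.21×(40.2 − T) = 12224 + 35.6×4.21×(T − 0)
2118.472(40.2 − T) = 12224 + 149.876 T
85162.6 − 12224 = 2268.348 T
T = 72938.6 / 2268.348 = 32.15 °C

T_f = 32.2 °C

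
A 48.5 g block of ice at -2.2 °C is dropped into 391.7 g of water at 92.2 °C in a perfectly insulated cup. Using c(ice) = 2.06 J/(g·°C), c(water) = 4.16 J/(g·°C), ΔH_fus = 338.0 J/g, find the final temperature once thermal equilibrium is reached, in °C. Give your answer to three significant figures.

T_f = 73.0 °C

Heat to bring ice to 0 °C and melt it: q₁ = 48.5×2.06×2.2 + 48.5×338.0 = 16613 J
Heat the water can supply cooling to 0 °C: 391.7×4.16×92.2 = 150237 J > q₁, so all ice melts.
Energy balance: 391.7×4.16×(92.2 − T) = 16613 + 48.5×4.16×(T − 0)
1629.472(92.2 − T) = 16613 + 201.76 T
150237 − 16613 = 1831.232 T
T = 133624 / 1831.232 = 72.97 °C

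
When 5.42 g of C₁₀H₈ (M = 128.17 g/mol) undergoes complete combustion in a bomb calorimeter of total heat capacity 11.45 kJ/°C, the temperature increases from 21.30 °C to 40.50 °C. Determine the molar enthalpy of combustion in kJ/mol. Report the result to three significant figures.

ΔT = 40.50 − 21.30 = 19.20 °C
q_cal = C_cal × ΔT = 11.45 × 19.20 = 219.84 kJ
n = 5.42 / 128.17 = 0.04229 mol
q_rxn = −q_cal = -219.84 kJ
ΔH = -219.84 / 0.04229 = -5198 kJ/mol

ΔH = -5200 kJ/mol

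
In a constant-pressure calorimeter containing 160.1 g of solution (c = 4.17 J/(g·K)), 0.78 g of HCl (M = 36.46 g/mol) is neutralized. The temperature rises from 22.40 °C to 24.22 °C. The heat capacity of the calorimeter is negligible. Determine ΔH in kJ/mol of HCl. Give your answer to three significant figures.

|ΔT| = |24.22 − 22.40| = 1.82 °C
|q_surr| = (160.1 × 4.17) × 1.82 = 667.617 × 1.82 = 1215 J
n(HCl) = 0.78 / 36.46 = 0.02139 mol
Temperature rose, so q_rxn = −|q_surr| = -1.215 kJ
ΔH = q_rxn / n = -56.80 kJ/mol

ΔH = -56.8 kJ/mol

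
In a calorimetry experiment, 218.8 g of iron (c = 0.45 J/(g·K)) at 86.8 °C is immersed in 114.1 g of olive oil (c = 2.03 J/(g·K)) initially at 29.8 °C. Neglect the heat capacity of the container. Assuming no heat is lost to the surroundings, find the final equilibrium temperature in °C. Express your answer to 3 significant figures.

Heat lost by iron = heat gained by olive oil.
(218.8)(0.45)(86.8 − T) = (114.1)(2.03)(T − 29.8)
98.46 (86.8 − T) = 231.623 (T − 29.8)
8546.3 − 98.46 T = 231.623 T − 6902.4
15448.7 = 330.083 T
T = 46.80 °C

T_f = 46.8 °C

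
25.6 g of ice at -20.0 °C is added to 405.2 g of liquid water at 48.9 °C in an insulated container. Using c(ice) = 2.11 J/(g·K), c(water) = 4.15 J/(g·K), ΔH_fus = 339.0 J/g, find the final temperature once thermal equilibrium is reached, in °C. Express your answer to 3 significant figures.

T_f = 40.5 °C

Heat to bring ice to 0 °C and melt it: q₁ = 25.6×2.11×20.0 + 25.6×339.0 = 9758.7 J
Heat the water can supply cooling to 0 °C: 405.2×4.15×48.9 = 82229.3 J > q₁, so all ice melts.
Energy balance: 405.2×4.15×(48.9 − T) = 9758.7 + 25.6×4.15×(T − 0)
1681.58(48.9 − T) = 9758.7 + 106.24 T
82229.3 − 9758.7 = 1787.82 T
T = 72470.6 / 1787.82 = 40.54 °C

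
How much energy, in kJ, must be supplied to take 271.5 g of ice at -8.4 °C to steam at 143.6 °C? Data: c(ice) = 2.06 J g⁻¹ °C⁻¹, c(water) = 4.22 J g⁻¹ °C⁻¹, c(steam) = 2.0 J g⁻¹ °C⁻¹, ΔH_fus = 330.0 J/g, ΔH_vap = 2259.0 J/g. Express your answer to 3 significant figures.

q1 (heat ice -8.4→0.0 °C): 271.5 × 2.06 × 8.4 = 4698 J
q2 (melt at 0 °C): 271.5 × 330.0 = 89595 J
q3 (heat water 0.0→100.0 °C): 271.5 × 4.22 × 100.0 = 114573 J
q4 (vaporize at 100 °C): 271.5 × 2259.0 = 613319 J
q5 (heat steam 100.0→143.6 °C): 271.5 × 2.0 × 43.6 = 23675 J
Total: 4698 + 89595 + 114573 + 613319 + 23675 = 845860 J = 846 kJ

q = 846 kJ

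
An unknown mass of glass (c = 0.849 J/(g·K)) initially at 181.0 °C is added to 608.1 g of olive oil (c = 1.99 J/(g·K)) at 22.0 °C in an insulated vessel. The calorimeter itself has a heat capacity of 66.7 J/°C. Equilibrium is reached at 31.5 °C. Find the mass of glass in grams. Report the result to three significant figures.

q_gained = (608.1 × 1.99 + 66.7) × (31.5 − 22.0) = 12130 J
q_lost = m × 0.849 × (181.0 − 31.5) = 126.9255 m
m = 12130 / 126.9255 = 95.6 g

m = 95.6 g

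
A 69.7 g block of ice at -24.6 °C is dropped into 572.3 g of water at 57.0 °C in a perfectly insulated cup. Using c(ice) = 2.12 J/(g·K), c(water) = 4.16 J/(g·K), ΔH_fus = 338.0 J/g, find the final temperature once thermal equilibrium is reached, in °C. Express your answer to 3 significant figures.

T_f = 40.6 °C

Heat to bring ice to 0 °C and melt it: q₁ = 69.7×2.12×24.6 + 69.7×338.0 = 27194 J
Heat the water can supply cooling to 0 °C: 572.3×4.16×57.0 = 135704 J > q₁, so all ice melts.
Energy balance: 572.3×4.16×(57.0 − T) = 27194 + 69.7×4.16×(T − 0)
2380.768(57.0 − T) = 27194 + 289.952 T
135704 − 27194 = 2670.720 T
T = 108510 / 2670.720 = 40.63 °C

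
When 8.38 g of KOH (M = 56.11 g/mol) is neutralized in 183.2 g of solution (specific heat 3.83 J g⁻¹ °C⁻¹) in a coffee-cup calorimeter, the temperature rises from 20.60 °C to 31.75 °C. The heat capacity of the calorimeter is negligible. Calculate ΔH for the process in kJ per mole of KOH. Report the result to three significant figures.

ΔH = -52.4 kJ/mol

|ΔT| = |31.75 − 20.60| = 11.15 °C
|q_surr| = (183.2 × 3.83) × 11.15 = 701.656 × 11.15 = 7823 J
n(KOH) = 8.38 / 56.11 = 0.1493 mol
Temperature rose, so q_rxn = −|q_surr| = -7.823 kJ
ΔH = q_rxn / n = -52.40 kJ/mol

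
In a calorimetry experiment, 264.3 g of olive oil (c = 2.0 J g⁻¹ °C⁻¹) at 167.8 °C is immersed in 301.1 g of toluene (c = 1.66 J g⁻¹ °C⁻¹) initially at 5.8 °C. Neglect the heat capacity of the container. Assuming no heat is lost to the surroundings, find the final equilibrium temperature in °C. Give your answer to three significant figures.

Heat lost by olive oil = heat gained by toluene.
(264.3)(2.0)(167.8 − T) = (301.1)(1.66)(T − 5.8)
528.6 (167.8 − T) = 499.826 (T − 5.8)
88699 − 528.6 T = 499.826 T − 2899.0
91598.0 = 1028.426 T
T = 89.07 °C

T_f = 89.1 °C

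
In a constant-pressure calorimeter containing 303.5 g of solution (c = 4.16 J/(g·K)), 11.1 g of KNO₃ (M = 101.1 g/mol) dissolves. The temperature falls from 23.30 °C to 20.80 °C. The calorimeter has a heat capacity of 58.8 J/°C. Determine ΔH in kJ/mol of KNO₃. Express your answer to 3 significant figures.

|ΔT| = |20.80 − 23.30| = 2.50 °C
|q_surr| = (303.5 × 4.16 + 58.8) × 2.50 = 1321.36 × 2.50 = 3303 J
n(KNO₃) = 11.1 / 101.1 = 0.1098 mol
Temperature fell, so q_rxn = +|q_surr| = 3.303 kJ
ΔH = q_rxn / n = 30.08 kJ/mol

ΔH = 30.1 kJ/mol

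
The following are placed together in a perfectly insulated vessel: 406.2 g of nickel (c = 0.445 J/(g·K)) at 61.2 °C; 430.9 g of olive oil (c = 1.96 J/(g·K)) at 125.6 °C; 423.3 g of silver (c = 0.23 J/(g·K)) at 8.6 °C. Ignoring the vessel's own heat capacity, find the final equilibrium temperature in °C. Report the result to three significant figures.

T_f = 105 °C

Σ mᵢcᵢ(T − Tᵢ) = 0  ⇒  T = Σ mᵢcᵢTᵢ / Σ mᵢcᵢ
Σ mᵢcᵢ = 406.2×0.445 + 430.9×1.96 + 423.3×0.23 = 1122.682
Σ mᵢcᵢTᵢ = 180.759×61.2 + 844.564×125.6 + 97.359×8.6 = 117980
T = 117980 / 1122.682 = 105.1 °C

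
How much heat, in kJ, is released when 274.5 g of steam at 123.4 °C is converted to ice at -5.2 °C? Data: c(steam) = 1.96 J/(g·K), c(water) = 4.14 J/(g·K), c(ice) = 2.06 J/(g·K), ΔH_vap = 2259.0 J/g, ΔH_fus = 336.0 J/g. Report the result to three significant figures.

q = 842 kJ

q1 (cool steam 123.4→100 °C): 274.5 × 1.96 × 23.4 = 12590 J
q2 (condense at 100 °C): 274.5 × 2259.0 = 620096 J
q3 (cool water 100→0 °C): 274.5 × 4.14 × 100.0 = 113643 J
q4 (freeze at 0 °C): 274.5 × 336.0 = 92232 J
q5 (cool ice 0→-5.2 °C): 274.5 × 2.06 × 5.2 = 2940 J
Total: 12590 + 620096 + 113643 + 92232 + 2940 = 841501 J = 842 kJ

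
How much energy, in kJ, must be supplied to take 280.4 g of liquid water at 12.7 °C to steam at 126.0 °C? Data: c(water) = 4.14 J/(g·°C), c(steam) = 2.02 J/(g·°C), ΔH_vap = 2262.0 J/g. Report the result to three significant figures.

q1 (heat water 12.7→100.0 °C): 280.4 × 4.14 × 87.3 = 101343 J
q2 (vaporize at 100 °C): 280.4 × 2262.0 = 634265 J
q3 (heat steam 100.0→126.0 °C): 280.4 × 2.02 × 26.0 = 14727 J
Total: 101343 + 634265 + 14727 = 750335 J = 750 kJ

q = 750 kJ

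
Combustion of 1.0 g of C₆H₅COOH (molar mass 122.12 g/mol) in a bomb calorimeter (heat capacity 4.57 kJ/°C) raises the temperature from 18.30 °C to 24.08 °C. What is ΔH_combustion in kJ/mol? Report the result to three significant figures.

ΔH = -3230 kJ/mol

ΔT = 24.08 − 18.30 = 5.78 °C
q_cal = C_cal × ΔT = 4.57 × 5.78 = 26.4146 kJ
n = 1.0 / 122.12 = 0.008189 mol
q_rxn = −q_cal = -26.4146 kJ
ΔH = -26.4146 / 0.008189 = -3226 kJ/mol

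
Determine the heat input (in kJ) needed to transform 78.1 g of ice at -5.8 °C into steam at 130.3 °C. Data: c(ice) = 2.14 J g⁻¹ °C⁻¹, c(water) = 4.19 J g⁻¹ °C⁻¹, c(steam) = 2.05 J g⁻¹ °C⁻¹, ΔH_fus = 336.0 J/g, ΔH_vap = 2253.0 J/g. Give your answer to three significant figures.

q1 (heat ice -5.8→0.0 °C): 78.1 × 2.14 × 5.8 = 969 J
q2 (melt at 0 °C): 78.1 × 336.0 = 26242 J
q3 (heat water 0.0→100.0 °C): 78.1 × 4.19 × 100.0 = 32724 J
q4 (vaporize at 100 °C): 78.1 × 2253.0 = 175959 J
q5 (heat steam 100.0→130.3 °C): 78.1 × 2.05 × 30.3 = 4851 J
Total: 969 + 26242 + 32724 + 175959 + 4851 = 240745 J = 241 kJ

q = 241 kJ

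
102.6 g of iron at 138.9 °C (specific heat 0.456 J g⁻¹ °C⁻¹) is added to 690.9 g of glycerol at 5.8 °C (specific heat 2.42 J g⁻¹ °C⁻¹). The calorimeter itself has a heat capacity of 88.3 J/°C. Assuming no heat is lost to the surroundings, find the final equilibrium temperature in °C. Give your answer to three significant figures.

Heat lost by iron = heat gained by glycerol + calorimeter.
(102.6)(0.456)(138.9 − T) = [(690.9)(2.42) + 88.3](T − 5.8)
46.7856 (138.9 − T) = 1760.278 (T − 5.8)
6498.5 − 46.7856 T = 1760.278 T − 10210
16708.5 = 1807.0636 T
T = 9.246 °C

T_f = 9.25 °C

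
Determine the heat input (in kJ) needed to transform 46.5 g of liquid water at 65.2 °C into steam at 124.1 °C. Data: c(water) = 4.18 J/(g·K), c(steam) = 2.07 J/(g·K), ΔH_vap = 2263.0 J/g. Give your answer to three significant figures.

q1 (heat water 65.2→100.0 °C): 46.5 × 4.18 × 34.8 = 6764 J
q2 (vaporize at 100 °C): 46.5 × 2263.0 = 105230 J
q3 (heat steam 100.0→124.1 °C): 46.5 × 2.07 × 24.1 = 2320 J
Total: 6764 + 105230 + 2320 = 114314 J = 114 kJ

q = 114 kJ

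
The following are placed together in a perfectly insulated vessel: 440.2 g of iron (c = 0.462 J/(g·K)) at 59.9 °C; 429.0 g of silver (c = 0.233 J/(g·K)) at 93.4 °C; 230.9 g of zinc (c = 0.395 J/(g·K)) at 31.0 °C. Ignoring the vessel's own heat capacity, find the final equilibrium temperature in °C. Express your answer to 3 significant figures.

T_f = 61.7 °C

Σ mᵢcᵢ(T − Tᵢ) = 0  ⇒  T = Σ mᵢcᵢTᵢ / Σ mᵢcᵢ
Σ mᵢcᵢ = 440.2×0.462 + 429.0×0.233 + 230.9×0.395 = 394.5349
Σ mᵢcᵢTᵢ = 203.3724×59.9 + 99.957×93.4 + 91.2055×31.0 = 24345
T = 24345 / 394.5349 = 61.71 °C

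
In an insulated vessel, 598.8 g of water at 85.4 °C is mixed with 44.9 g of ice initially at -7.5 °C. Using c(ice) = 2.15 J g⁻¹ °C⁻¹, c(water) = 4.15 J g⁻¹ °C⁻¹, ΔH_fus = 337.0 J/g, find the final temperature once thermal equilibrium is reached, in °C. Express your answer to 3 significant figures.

Heat to bring ice to 0 °C and melt it: q₁ = 44.9×2.15×7.5 + 44.9×337.0 = 15855 J
Heat the water can supply cooling to 0 °C: 598.8×4.15×85.4 = 212221 J > q₁, so all ice melts.
Energy balance: 598.8×4.15×(85.4 − T) = 15855 + 44.9×4.15×(T − 0)
2485.02(85.4 − T) = 15855 + 186.335 T
212221 − 15855 = 2671.355 T
T = 196366 / 2671.355 = 73.51 °C

T_f = 73.5 °C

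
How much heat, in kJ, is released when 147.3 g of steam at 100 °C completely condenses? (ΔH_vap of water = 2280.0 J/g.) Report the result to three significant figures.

q = m × ΔH_vap = 147.3 × 2280.0 = 335800 J = 336 kJ

q = 336 kJ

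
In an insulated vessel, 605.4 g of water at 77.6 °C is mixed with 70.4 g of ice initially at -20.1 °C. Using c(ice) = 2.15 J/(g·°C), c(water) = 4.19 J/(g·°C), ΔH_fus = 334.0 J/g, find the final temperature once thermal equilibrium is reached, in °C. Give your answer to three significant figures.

Heat to bring ice to 0 °C and melt it: q₁ = 70.4×2.15×20.1 + 70.4×334.0 = 26556 J
Heat the water can supply cooling to 0 °C: 605.4×4.19×77.6 = 196842 J > q₁, so all ice melts.
Energy balance: 605.4×4.19×(77.6 − T) = 26556 + 70.4×4.19×(T − 0)
2536.626(77.6 − T) = 26556 + 294.976 T
196842 − 26556 = 2831.602 T
T = 170286 / 2831.602 = 60.14 °C

T_f = 60.1 °C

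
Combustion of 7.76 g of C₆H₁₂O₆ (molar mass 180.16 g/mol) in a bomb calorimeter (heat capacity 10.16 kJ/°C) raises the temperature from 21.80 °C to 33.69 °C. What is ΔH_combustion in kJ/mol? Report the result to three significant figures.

ΔH = -2800 kJ/mol

ΔT = 33.69 − 21.80 = 11.89 °C
q_cal = C_cal × ΔT = 10.16 × 11.89 = 120.8024 kJ
n = 7.76 / 180.16 = 0.04307 mol
q_rxn = −q_cal = -120.8024 kJ
ΔH = -120.8024 / 0.04307 = -2804.8 kJ/mol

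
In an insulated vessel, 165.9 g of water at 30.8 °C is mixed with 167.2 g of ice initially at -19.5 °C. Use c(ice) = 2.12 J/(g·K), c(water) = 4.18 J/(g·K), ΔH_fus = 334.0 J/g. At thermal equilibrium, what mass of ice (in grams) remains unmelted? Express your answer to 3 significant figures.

Heat to warm all ice to 0 °C: 167.2×2.12×19.5 = 6912.0 J
Heat released by water cooling to 0 °C: 165.9×4.18×30.8 = 21359 J
21359 J < 6912.0 + 167.2×334.0 = 62756.8 J, so not all ice melts; final T = 0 °C.
Heat left for melting: 21359 − 6912.0 = 14447.0 J
Mass melted = 14447.0 / 334.0 = 43.25 g
Ice remaining = 167.2 − 43.25 = 123.95 g

m_ice remaining = 124 g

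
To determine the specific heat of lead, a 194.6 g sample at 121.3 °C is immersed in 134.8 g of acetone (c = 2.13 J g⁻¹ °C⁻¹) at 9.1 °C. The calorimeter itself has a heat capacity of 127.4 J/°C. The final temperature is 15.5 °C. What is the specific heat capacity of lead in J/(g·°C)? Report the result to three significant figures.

q_gained = (134.8 × 2.13 + 127.4) × (15.5 − 9.1) = 2653 J
q_lost = 194.6 × c × (121.3 − 15.5) = 20588.68 c
Set equal: c = 2653 / 20588.68 = 0.129 J/(g·°C)

c = 0.129 J/(g·°C)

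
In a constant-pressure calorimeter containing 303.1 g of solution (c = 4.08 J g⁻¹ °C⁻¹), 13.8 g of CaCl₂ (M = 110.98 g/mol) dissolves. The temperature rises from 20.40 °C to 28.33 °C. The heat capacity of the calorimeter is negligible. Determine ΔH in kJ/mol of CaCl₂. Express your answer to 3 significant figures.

ΔH = -78.9 kJ/mol

|ΔT| = |28.33 − 20.40| = 7.93 °C
|q_surr| = (303.1 × 4.08) × 7.93 = 1236.648 × 7.93 = 9807 J
n(CaCl₂) = 13.8 / 110.98 = 0.1243 mol
Temperature rose, so q_rxn = −|q_surr| = -9.807 kJ
ΔH = q_rxn / n = -78.90 kJ/mol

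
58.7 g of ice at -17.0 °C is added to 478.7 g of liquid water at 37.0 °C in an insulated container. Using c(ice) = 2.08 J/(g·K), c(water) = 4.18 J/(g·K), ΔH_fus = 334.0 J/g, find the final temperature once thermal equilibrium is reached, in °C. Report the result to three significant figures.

Heat to bring ice to 0 °C and melt it: q₁ = 58.7×2.08×17.0 + 58.7×334.0 = 21681 J
Heat the water can supply cooling to 0 °C: 478.7×4.18×37.0 = 74035.7 J > q₁, so all ice melts.
Energy balance: 478.7×4.18×(37.0 − T) = 21681 + 58.7×4.18×(T − 0)
2000.966(37.0 − T) = 21681 + 245.366 T
74035.7 − 21681 = 2246.332 T
T = 52354.7 / 2246.332 = 23.31 °C

T_f = 23.3 °C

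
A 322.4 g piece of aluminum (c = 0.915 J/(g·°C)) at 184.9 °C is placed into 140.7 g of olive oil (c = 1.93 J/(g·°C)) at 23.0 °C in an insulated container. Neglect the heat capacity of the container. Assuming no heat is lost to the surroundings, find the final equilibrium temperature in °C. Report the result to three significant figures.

Heat lost by aluminum = heat gained by olive oil.
(322.4)(0.915)(184.9 − T) = (140.7)(1.93)(T − 23.0)
294.996 (184.9 − T) = 271.551 (T − 23.0)
54545 − 294.996 T = 271.551 T − 6245.7
60790.7 = 566.547 T
T = 107.3 °C

T_f = 107 °C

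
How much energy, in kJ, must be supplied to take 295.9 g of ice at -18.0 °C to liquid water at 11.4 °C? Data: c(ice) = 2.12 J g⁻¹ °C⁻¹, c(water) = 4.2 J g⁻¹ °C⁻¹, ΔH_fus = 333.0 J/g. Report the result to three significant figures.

q = 124 kJ

q1 (heat ice -18.0→0.0 °C): 295.9 × 2.12 × 18.0 = 11292 J
q2 (melt at 0 °C): 295.9 × 333.0 = 98535 J
q3 (heat water 0.0→11.4 °C): 295.9 × 4.2 × 11.4 = 14168 J
Total: 11292 + 98535 + 14168 = 123995 J = 124 kJ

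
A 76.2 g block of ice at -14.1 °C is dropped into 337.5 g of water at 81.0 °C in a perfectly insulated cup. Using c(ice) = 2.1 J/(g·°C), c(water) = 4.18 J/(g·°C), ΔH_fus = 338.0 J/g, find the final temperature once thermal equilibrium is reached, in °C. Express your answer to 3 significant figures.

T_f = 49.9 °C

Heat to bring ice to 0 °C and melt it: q₁ = 76.2×2.1×14.1 + 76.2×338.0 = 28012 J
Heat the water can supply cooling to 0 °C: 337.5×4.18×81.0 = 114271 J > q₁, so all ice melts.
Energy balance: 337.5×4.18×(81.0 − T) = 28012 + 76.2×4.18×(T − 0)
1410.75(81.0 − T) = 28012 + 318.516 T
114271 − 28012 = 1729.266 T
T = 86259 / 1729.266 = 49.88 °C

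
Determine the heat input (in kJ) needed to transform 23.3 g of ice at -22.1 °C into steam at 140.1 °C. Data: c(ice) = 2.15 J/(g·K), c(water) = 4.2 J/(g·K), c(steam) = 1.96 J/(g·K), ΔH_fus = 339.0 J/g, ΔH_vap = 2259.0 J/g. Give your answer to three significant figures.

q1 (heat ice -22.1→0.0 °C): 23.3 × 2.15 × 22.1 = 1107 J
q2 (melt at 0 °C): 23.3 × 339.0 = 7899 J
q3 (heat water 0.0→100.0 °C): 23.3 × 4.2 × 100.0 = 9786 J
q4 (vaporize at 100 °C): 23.3 × 2259.0 = 52635 J
q5 (heat steam 100.0→140.1 °C): 23.3 × 1.96 × 40.1 = 1831 J
Total: 1107 + 7899 + 9786 + 52635 + 1831 = 73258 J = 73.3 kJ

q = 73.3 kJ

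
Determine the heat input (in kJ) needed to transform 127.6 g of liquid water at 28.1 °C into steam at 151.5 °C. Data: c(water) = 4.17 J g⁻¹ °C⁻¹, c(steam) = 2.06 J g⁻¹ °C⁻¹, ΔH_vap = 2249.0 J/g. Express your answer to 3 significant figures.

q1 (heat water 28.1→100.0 °C): 127.6 × 4.17 × 71.9 = 38257 J
q2 (vaporize at 100 °C): 127.6 × 2249.0 = 286972 J
q3 (heat steam 100.0→151.5 °C): 127.6 × 2.06 × 51.5 = 13537 J
Total: 38257 + 286972 + 13537 = 338766 J = 339 kJ

q = 339 kJ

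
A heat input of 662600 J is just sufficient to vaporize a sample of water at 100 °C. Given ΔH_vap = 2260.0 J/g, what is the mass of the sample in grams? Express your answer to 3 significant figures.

m = q / ΔH_vap = 662600 J / 2260.0 J/g = 293 g

m = 293 g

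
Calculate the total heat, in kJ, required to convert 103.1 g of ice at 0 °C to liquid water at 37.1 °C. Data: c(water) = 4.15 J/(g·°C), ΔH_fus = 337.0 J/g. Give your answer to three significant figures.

q1 (melt at 0 °C): 103.1 × 337.0 = 34745 J
q2 (heat water 0.0→37.1 °C): 103.1 × 4.15 × 37.1 = 15874 J
Total: 34745 + 15874 = 50619 J = 50.6 kJ

q = 50.6 kJ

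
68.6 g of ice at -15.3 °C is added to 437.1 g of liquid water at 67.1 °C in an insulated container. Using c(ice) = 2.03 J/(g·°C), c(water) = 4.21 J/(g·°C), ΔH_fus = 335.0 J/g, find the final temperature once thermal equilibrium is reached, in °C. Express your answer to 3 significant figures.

Heat to bring ice to 0 °C and melt it: q₁ = 68.6×2.03×15.3 + 68.6×335.0 = 25112 J
Heat the water can supply cooling to 0 °C: 437.1×4.21×67.1 = 123477 J > q₁, so all ice melts.
Energy balance: 437.1×4.21×(67.1 − T) = 25112 + 68.6×4.21×(T − 0)
1840.191(67.1 − T) = 25112 + 288.806 T
123477 − 25112 = 2128.997 T
T = 98365 / 2128.997 = 46.20 °C

T_f = 46.2 °C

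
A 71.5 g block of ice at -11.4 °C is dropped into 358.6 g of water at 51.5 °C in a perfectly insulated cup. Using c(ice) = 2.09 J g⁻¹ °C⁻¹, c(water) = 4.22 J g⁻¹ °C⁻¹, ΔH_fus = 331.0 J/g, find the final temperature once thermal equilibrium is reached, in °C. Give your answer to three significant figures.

T_f = 29.0 °C

Heat to bring ice to 0 °C and melt it: q₁ = 71.5×2.09×11.4 + 71.5×331.0 = 25370 J
Heat the water can supply cooling to 0 °C: 358.6×4.22×51.5 = 77934.5 J > q₁, so all ice melts.
Energy balance: 358.6×4.22×(51.5 − T) = 25370 + 71.5×4.22×(T − 0)
1513.292(51.5 − T) = 25370 + 301.73 T
77934.5 − 25370 = 1815.022 T
T = 52564.5 / 1815.022 = 28.96 °C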